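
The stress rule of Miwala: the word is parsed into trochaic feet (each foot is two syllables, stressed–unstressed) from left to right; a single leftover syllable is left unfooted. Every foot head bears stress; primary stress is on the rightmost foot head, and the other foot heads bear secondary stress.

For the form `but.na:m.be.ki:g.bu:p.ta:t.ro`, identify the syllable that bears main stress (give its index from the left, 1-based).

Parse left to right into trochaic (ˈσσ) feet: (ˈbut.na:m) (ˈbe.ki:g) (ˈbu:p.ta:t) ro. Syllable 7 is left unfooted.
Foot heads (stressed positions): 1, 3, 5.
End Rule Rightmost: primary stress on the rightmost head = syllable 5.
Primary stress: syllable 5 → but.na:m.be.ki:g.ˈbu:p.ta:t.ro.

5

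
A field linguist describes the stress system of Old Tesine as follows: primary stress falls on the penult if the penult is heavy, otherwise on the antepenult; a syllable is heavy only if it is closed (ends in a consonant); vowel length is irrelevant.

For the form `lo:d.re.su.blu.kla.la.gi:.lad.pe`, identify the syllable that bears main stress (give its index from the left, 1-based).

Weights: 7 gi: L, 8 lad H, 9 pe L.
The penult (syllable 8, lad) is heavy, so it takes stress.
Primary stress: syllable 8 → lo:d.re.su.blu.kla.la.gi:.ˈlad.pe.

8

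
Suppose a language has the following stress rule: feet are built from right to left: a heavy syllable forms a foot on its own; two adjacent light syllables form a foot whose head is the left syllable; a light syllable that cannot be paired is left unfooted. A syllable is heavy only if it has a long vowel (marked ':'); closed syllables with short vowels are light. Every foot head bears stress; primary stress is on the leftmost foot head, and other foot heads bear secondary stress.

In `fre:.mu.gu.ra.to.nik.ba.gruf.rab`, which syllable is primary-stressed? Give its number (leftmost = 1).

1

Weights: 1 fre: H, 2 mu L, 3 gu L, 4 ra L, 5 to L, 6 nik L, 7 ba L, 8 gruf L, 9 rab L.
Parse right to left (heavy = foot alone; LL = one foot; stranded L unfooted): (ˈfre:) (ˈmu.gu) (ˈra.to) (ˈnik.ba) (ˈgruf.rab).
Foot heads: 1, 2, 4, 6, 8.
Primary stress on the leftmost head = syllable 1.
Primary stress: syllable 1 → ˈfre:.mu.gu.ra.to.nik.ba.gruf.rab.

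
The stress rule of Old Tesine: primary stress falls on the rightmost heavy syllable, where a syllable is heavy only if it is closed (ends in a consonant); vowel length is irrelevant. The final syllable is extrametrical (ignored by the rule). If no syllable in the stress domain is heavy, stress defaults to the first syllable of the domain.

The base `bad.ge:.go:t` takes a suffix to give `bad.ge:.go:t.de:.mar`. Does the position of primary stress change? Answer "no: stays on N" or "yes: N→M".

yes: 1→3

Base `bad.ge:.go:t` (3 syllables):
  The final syllable (3, go:t) is extrametrical; the stress domain is syllables 1–2.
  Weights: 1 bad H, 2 ge: L.
  Heavy syllables in the domain: 1. The rightmost is syllable 1 (bad).
  → primary stress on syllable 1.
Suffixed `bad.ge:.go:t.de:.mar` (5 syllables):
  The final syllable (5, mar) is extrametrical; the stress domain is syllables 1–4.
  Weights: 1 bad H, 2 ge: L, 3 go:t H, 4 de: L.
  Heavy syllables in the domain: 1, 3. The rightmost is syllable 3 (go:t).
  → primary stress on syllable 3.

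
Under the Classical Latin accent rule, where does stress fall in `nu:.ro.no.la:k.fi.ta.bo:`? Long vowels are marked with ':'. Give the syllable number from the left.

5

Classical Latin: stress the penult if heavy (long vowel or closed), else the antepenult.
Weights: 5 fi L, 6 ta L, 7 bo: H.
The penult (syllable 6, ta) is light, so stress falls on the antepenult (syllable 5, fi).
Stress on syllable 5: nu:.ro.no.la:k.ˈfi.ta.bo:.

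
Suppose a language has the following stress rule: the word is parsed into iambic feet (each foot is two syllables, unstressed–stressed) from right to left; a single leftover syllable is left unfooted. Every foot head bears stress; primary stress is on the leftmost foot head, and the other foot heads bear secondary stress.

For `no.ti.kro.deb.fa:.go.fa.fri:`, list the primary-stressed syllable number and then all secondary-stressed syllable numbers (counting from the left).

primary 2, secondary 4, 6, 8

Parse right to left into iambic (σˈσ) feet: (no.ˈti) (kro.ˈdeb) (fa:.ˈgo) (fa.ˈfri:).
Foot heads (stressed positions): 2, 4, 6, 8.
End Rule Leftmost: primary stress on the leftmost head = syllable 2.
Secondary stress on 4, 6, 8: no.ˈti.kro.ˌdeb.fa:.ˌgo.fa.ˌfri:.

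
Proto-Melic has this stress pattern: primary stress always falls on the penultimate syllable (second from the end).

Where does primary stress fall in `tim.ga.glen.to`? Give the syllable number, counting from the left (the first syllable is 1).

3

The word has 4 syllables; the penultimate syllable (second from the end) is syllable 3 (glen).
Primary stress: syllable 3 → tim.ga.ˈglen.to.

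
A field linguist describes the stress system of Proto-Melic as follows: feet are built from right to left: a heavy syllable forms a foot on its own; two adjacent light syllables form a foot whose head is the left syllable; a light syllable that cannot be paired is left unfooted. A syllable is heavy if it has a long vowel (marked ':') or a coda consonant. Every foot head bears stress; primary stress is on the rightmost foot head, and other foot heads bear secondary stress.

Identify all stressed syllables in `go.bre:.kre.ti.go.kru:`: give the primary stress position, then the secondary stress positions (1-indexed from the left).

primary 6, secondary 2, 4

Weights: 1 go L, 2 bre: H, 3 kre L, 4 ti L, 5 go L, 6 kru: H.
Parse right to left (heavy = foot alone; LL = one foot; stranded L unfooted): go (ˈbre:) kre (ˈti.go) (ˈkru:).
Foot heads: 2, 4, 6.
Primary stress on the rightmost head = syllable 6.
Secondary stress on 2, 4: go.ˌbre:.kre.ˌti.go.ˈkru:.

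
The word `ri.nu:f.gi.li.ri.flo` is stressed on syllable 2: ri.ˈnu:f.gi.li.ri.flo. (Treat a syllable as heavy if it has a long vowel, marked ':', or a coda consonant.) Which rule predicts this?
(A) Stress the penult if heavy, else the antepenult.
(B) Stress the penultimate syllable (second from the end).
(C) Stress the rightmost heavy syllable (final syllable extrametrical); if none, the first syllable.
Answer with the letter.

C

Rule A → syllable 4 (observed: 2).
Rule B → syllable 5 (observed: 2).
Rule C → syllable 2 ✓.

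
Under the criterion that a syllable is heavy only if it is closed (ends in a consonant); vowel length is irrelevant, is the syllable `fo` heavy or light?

light

`fo`: short vowel, open (no coda). Open (no coda) → light.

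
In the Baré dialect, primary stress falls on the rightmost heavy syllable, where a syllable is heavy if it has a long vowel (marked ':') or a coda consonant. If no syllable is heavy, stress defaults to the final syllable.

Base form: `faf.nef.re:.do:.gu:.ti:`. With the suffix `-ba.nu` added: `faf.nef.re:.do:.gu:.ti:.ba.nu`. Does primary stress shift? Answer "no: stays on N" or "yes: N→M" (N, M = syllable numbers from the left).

no: stays on 6

Base `faf.nef.re:.do:.gu:.ti:` (6 syllables):
  Weights: 1 faf H, 2 nef H, 3 re: H, 4 do: H, 5 gu: H, 6 ti: H.
  Heavy syllables in the domain: 1, 2, 3, 4, 5, 6. The rightmost is syllable 6 (ti:).
  → primary stress on syllable 6.
Suffixed `faf.nef.re:.do:.gu:.ti:.ba.nu` (8 syllables):
  Weights: 1 faf H, 2 nef H, 3 re: H, 4 do: H, 5 gu: H, 6 ti: H, 7 ba L, 8 nu L.
  Heavy syllables in the domain: 1, 2, 3, 4, 5, 6. The rightmost is syllable 6 (ti:).
  → primary stress on syllable 6.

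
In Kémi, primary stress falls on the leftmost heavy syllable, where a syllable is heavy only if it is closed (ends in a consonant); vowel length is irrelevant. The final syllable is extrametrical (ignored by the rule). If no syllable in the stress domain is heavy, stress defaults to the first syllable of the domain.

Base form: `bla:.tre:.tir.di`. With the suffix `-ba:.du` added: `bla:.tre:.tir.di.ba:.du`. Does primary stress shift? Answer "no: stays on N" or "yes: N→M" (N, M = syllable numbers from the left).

Base `bla:.tre:.tir.di` (4 syllables):
  The final syllable (4, di) is extrametrical; the stress domain is syllables 1–3.
  Weights: 1 bla: L, 2 tre: L, 3 tir H.
  Heavy syllables in the domain: 3. The leftmost is syllable 3 (tir).
  → primary stress on syllable 3.
Suffixed `bla:.tre:.tir.di.ba:.du` (6 syllables):
  The final syllable (6, du) is extrametrical; the stress domain is syllables 1–5.
  Weights: 1 bla: L, 2 tre: L, 3 tir H, 4 di L, 5 ba: L.
  Heavy syllables in the domain: 3. The leftmost is syllable 3 (tir).
  → primary stress on syllable 3.

no: stays on 3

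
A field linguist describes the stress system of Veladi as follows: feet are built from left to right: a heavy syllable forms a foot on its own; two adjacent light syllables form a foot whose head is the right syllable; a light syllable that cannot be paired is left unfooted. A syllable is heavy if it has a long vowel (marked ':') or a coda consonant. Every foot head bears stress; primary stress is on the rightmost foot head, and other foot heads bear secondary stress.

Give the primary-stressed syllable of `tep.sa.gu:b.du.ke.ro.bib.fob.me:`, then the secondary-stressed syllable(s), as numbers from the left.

Weights: 1 tep H, 2 sa L, 3 gu:b H, 4 du L, 5 ke L, 6 ro L, 7 bib H, 8 fob H, 9 me: H.
Parse left to right (heavy = foot alone; LL = one foot; stranded L unfooted): (ˈtep) sa (ˈgu:b) (du.ˈke) ro (ˈbib) (ˈfob) (ˈme:).
Foot heads: 1, 3, 5, 7, 8, 9.
Primary stress on the rightmost head = syllable 9.
Secondary stress on 1, 3, 5, 7, 8: ˌtep.sa.ˌgu:b.du.ˌke.ro.ˌbib.ˌfob.ˈme:.

primary 9, secondary 1, 3, 5, 7, 8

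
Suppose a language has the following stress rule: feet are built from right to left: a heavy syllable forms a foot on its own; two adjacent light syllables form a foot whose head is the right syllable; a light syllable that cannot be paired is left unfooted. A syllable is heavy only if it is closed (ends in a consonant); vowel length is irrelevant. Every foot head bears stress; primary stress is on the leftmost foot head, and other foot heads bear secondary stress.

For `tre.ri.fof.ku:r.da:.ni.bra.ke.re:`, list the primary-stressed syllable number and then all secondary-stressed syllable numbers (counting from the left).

primary 2, secondary 3, 4, 7, 9

Weights: 1 tre L, 2 ri L, 3 fof H, 4 ku:r H, 5 da: L, 6 ni L, 7 bra L, 8 ke L, 9 re: L.
Parse right to left (heavy = foot alone; LL = one foot; stranded L unfooted): (tre.ˈri) (ˈfof) (ˈku:r) da: (ni.ˈbra) (ke.ˈre:).
Foot heads: 2, 3, 4, 7, 9.
Primary stress on the leftmost head = syllable 2.
Secondary stress on 3, 4, 7, 9: tre.ˈri.ˌfof.ˌku:r.da:.ni.ˌbra.ke.ˌre:.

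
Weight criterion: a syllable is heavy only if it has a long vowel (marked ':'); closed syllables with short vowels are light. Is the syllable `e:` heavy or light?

`e:`: long vowel, open (no coda). Long vowel → heavy.

heavy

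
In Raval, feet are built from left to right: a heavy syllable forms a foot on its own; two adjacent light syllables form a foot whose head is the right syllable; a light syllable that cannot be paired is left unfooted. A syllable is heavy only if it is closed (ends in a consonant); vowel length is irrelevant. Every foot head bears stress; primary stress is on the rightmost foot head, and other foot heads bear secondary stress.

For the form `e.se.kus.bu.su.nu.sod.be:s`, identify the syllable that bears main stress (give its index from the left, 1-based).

8

Weights: 1 e L, 2 se L, 3 kus H, 4 bu L, 5 su L, 6 nu L, 7 sod H, 8 be:s H.
Parse left to right (heavy = foot alone; LL = one foot; stranded L unfooted): (e.ˈse) (ˈkus) (bu.ˈsu) nu (ˈsod) (ˈbe:s).
Foot heads: 2, 3, 5, 7, 8.
Primary stress on the rightmost head = syllable 8.
Primary stress: syllable 8 → e.se.kus.bu.su.nu.sod.ˈbe:s.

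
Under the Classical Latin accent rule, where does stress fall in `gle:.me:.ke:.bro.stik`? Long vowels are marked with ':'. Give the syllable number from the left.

Classical Latin: stress the penult if heavy (long vowel or closed), else the antepenult.
Weights: 3 ke: H, 4 bro L, 5 stik H.
The penult (syllable 4, bro) is light, so stress falls on the antepenult (syllable 3, ke:).
Stress on syllable 3: gle:.me:.ˈke:.bro.stik.

3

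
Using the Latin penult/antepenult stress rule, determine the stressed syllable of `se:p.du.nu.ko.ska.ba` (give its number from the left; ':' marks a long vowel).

Classical Latin: stress the penult if heavy (long vowel or closed), else the antepenult.
Weights: 4 ko L, 5 ska L, 6 ba L.
The penult (syllable 5, ska) is light, so stress falls on the antepenult (syllable 4, ko).
Stress on syllable 4: se:p.du.nu.ˈko.ska.ba.

4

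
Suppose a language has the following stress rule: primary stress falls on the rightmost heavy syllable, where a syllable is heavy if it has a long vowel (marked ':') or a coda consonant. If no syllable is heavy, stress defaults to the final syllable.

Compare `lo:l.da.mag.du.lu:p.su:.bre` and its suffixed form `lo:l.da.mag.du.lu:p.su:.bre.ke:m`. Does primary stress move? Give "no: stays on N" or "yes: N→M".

Base `lo:l.da.mag.du.lu:p.su:.bre` (7 syllables):
  Weights: 1 lo:l H, 2 da L, 3 mag H, 4 du L, 5 lu:p H, 6 su: H, 7 bre L.
  Heavy syllables in the domain: 1, 3, 5, 6. The rightmost is syllable 6 (su:).
  → primary stress on syllable 6.
Suffixed `lo:l.da.mag.du.lu:p.su:.bre.ke:m` (8 syllables):
  Weights: 1 lo:l H, 2 da L, 3 mag H, 4 du L, 5 lu:p H, 6 su: H, 7 bre L, 8 ke:m H.
  Heavy syllables in the domain: 1, 3, 5, 6, 8. The rightmost is syllable 8 (ke:m).
  → primary stress on syllable 8.

yes: 6→8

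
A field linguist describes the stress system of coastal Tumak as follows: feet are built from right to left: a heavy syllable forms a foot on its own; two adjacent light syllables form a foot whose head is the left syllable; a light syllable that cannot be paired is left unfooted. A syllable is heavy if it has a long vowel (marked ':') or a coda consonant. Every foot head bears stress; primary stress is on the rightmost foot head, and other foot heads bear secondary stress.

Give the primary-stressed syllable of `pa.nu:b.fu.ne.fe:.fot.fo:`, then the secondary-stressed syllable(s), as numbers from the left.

Weights: 1 pa L, 2 nu:b H, 3 fu L, 4 ne L, 5 fe: H, 6 fot H, 7 fo: H.
Parse right to left (heavy = foot alone; LL = one foot; stranded L unfooted): pa (ˈnu:b) (ˈfu.ne) (ˈfe:) (ˈfot) (ˈfo:).
Foot heads: 2, 3, 5, 6, 7.
Primary stress on the rightmost head = syllable 7.
Secondary stress on 2, 3, 5, 6: pa.ˌnu:b.ˌfu.ne.ˌfe:.ˌfot.ˈfo:.

primary 7, secondary 2, 3, 5, 6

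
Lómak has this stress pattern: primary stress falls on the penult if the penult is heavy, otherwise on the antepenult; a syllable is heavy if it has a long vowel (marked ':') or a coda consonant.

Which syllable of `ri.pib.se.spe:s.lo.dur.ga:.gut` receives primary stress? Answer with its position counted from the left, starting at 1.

7

Weights: 6 dur H, 7 ga: H, 8 gut H.
The penult (syllable 7, ga:) is heavy, so it takes stress.
Primary stress: syllable 7 → ri.pib.se.spe:s.lo.dur.ˈga:.gut.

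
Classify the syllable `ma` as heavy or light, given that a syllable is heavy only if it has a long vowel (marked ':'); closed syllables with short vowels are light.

`ma`: short vowel, open (no coda). Short vowel → light.

light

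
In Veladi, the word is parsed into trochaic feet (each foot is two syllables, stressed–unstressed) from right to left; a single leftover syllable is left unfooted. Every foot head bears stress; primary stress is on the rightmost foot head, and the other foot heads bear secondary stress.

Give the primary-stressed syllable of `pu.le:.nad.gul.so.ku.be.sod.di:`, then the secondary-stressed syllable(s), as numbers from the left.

primary 8, secondary 2, 4, 6

Parse right to left into trochaic (ˈσσ) feet: pu (ˈle:.nad) (ˈgul.so) (ˈku.be) (ˈsod.di:). Syllable 1 is left unfooted.
Foot heads (stressed positions): 2, 4, 6, 8.
End Rule Rightmost: primary stress on the rightmost head = syllable 8.
Secondary stress on 2, 4, 6: pu.ˌle:.nad.ˌgul.so.ˌku.be.ˈsod.di:.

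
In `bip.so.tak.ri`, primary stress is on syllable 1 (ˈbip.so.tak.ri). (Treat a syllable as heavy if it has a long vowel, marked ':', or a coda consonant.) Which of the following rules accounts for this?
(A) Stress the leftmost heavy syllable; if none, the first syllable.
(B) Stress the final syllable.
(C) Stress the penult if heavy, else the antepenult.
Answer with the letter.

Rule A → syllable 1 ✓.
Rule B → syllable 4 (observed: 1).
Rule C → syllable 3 (observed: 1).

A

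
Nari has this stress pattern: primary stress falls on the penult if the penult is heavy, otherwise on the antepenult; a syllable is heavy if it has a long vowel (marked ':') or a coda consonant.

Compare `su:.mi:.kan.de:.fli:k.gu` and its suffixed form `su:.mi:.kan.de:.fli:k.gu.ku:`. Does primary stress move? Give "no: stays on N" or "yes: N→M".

no: stays on 5

Base `su:.mi:.kan.de:.fli:k.gu` (6 syllables):
  Weights: 4 de: H, 5 fli:k H, 6 gu L.
  The penult (syllable 5, fli:k) is heavy, so it takes stress.
  → primary stress on syllable 5.
Suffixed `su:.mi:.kan.de:.fli:k.gu.ku:` (7 syllables):
  Weights: 5 fli:k H, 6 gu L, 7 ku: H.
  The penult (syllable 6, gu) is light, so stress falls on the antepenult (syllable 5, fli:k).
  → primary stress on syllable 5.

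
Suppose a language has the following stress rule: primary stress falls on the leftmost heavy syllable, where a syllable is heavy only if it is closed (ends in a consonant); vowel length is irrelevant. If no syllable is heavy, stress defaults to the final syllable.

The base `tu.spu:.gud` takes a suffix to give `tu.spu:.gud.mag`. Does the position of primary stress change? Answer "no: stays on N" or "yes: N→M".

no: stays on 3

Base `tu.spu:.gud` (3 syllables):
  Weights: 1 tu L, 2 spu: L, 3 gud H.
  Heavy syllables in the domain: 3. The leftmost is syllable 3 (gud).
  → primary stress on syllable 3.
Suffixed `tu.spu:.gud.mag` (4 syllables):
  Weights: 1 tu L, 2 spu: L, 3 gud H, 4 mag H.
  Heavy syllables in the domain: 3, 4. The leftmost is syllable 3 (gud).
  → primary stress on syllable 3.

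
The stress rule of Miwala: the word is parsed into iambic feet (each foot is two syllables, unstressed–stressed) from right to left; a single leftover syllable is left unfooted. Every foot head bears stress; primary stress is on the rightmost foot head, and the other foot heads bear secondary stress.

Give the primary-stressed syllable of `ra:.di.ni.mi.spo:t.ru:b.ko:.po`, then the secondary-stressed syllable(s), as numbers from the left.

primary 8, secondary 2, 4, 6

Parse right to left into iambic (σˈσ) feet: (ra:.ˈdi) (ni.ˈmi) (spo:t.ˈru:b) (ko:.ˈpo).
Foot heads (stressed positions): 2, 4, 6, 8.
End Rule Rightmost: primary stress on the rightmost head = syllable 8.
Secondary stress on 2, 4, 6: ra:.ˌdi.ni.ˌmi.spo:t.ˌru:b.ko:.ˈpo.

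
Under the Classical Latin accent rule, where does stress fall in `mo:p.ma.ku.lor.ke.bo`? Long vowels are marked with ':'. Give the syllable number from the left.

Classical Latin: stress the penult if heavy (long vowel or closed), else the antepenult.
Weights: 4 lor H, 5 ke L, 6 bo L.
The penult (syllable 5, ke) is light, so stress falls on the antepenult (syllable 4, lor).
Stress on syllable 4: mo:p.ma.ku.ˈlor.ke.bo.

4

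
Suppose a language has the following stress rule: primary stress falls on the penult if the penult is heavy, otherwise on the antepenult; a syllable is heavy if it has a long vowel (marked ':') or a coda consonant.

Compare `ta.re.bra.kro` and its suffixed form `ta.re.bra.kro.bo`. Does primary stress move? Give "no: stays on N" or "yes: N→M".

Base `ta.re.bra.kro` (4 syllables):
  Weights: 2 re L, 3 bra L, 4 kro L.
  The penult (syllable 3, bra) is light, so stress falls on the antepenult (syllable 2, re).
  → primary stress on syllable 2.
Suffixed `ta.re.bra.kro.bo` (5 syllables):
  Weights: 3 bra L, 4 kro L, 5 bo L.
  The penult (syllable 4, kro) is light, so stress falls on the antepenult (syllable 3, bra).
  → primary stress on syllable 3.

yes: 2→3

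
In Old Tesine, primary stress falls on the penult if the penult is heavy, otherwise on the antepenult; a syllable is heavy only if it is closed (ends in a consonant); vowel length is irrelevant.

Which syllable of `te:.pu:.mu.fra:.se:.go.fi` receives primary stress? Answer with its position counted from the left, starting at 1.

Weights: 5 se: L, 6 go L, 7 fi L.
The penult (syllable 6, go) is light, so stress falls on the antepenult (syllable 5, se:).
Primary stress: syllable 5 → te:.pu:.mu.fra:.ˈse:.go.fi.

5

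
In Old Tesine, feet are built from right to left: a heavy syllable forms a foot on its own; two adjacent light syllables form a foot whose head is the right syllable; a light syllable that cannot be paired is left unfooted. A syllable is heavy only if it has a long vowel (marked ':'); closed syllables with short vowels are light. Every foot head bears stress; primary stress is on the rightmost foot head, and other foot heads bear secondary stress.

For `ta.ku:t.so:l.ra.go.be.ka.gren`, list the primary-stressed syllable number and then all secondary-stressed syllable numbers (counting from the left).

primary 8, secondary 2, 3, 6

Weights: 1 ta L, 2 ku:t H, 3 so:l H, 4 ra L, 5 go L, 6 be L, 7 ka L, 8 gren L.
Parse right to left (heavy = foot alone; LL = one foot; stranded L unfooted): ta (ˈku:t) (ˈso:l) ra (go.ˈbe) (ka.ˈgren).
Foot heads: 2, 3, 6, 8.
Primary stress on the rightmost head = syllable 8.
Secondary stress on 2, 3, 6: ta.ˌku:t.ˌso:l.ra.go.ˌbe.ka.ˈgren.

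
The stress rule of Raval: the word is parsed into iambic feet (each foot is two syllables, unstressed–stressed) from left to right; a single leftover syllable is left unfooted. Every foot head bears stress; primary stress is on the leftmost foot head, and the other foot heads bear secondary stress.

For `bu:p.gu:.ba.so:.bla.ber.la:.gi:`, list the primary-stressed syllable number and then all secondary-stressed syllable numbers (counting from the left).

Parse left to right into iambic (σˈσ) feet: (bu:p.ˈgu:) (ba.ˈso:) (bla.ˈber) (la:.ˈgi:).
Foot heads (stressed positions): 2, 4, 6, 8.
End Rule Leftmost: primary stress on the leftmost head = syllable 2.
Secondary stress on 4, 6, 8: bu:p.ˈgu:.ba.ˌso:.bla.ˌber.la:.ˌgi:.

primary 2, secondary 4, 6, 8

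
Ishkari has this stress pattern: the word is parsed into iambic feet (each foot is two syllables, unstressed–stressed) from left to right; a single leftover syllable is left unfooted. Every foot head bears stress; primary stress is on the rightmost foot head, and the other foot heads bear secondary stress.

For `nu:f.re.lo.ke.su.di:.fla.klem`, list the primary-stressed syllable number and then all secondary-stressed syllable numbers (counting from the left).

primary 8, secondary 2, 4, 6

Parse left to right into iambic (σˈσ) feet: (nu:f.ˈre) (lo.ˈke) (su.ˈdi:) (fla.ˈklem).
Foot heads (stressed positions): 2, 4, 6, 8.
End Rule Rightmost: primary stress on the rightmost head = syllable 8.
Secondary stress on 2, 4, 6: nu:f.ˌre.lo.ˌke.su.ˌdi:.fla.ˈklem.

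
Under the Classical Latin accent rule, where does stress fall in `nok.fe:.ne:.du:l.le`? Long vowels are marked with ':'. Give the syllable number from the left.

Classical Latin: stress the penult if heavy (long vowel or closed), else the antepenult.
Weights: 3 ne: H, 4 du:l H, 5 le L.
The penult (syllable 4, du:l) is heavy, so it takes stress.
Stress on syllable 4: nok.fe:.ne:.ˈdu:l.le.

4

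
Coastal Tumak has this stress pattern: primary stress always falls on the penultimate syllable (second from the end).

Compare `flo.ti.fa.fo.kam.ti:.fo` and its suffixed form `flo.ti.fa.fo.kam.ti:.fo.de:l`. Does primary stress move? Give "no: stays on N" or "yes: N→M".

Base `flo.ti.fa.fo.kam.ti:.fo` (7 syllables):
  The word has 7 syllables; the penultimate syllable (second from the end) is syllable 6 (ti:).
  → primary stress on syllable 6.
Suffixed `flo.ti.fa.fo.kam.ti:.fo.de:l` (8 syllables):
  The word has 8 syllables; the penultimate syllable (second from the end) is syllable 7 (fo).
  → primary stress on syllable 7.

yes: 6→7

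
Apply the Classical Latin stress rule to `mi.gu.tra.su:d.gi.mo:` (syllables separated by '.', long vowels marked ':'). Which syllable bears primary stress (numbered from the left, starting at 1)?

4

Classical Latin: stress the penult if heavy (long vowel or closed), else the antepenult.
Weights: 4 su:d H, 5 gi L, 6 mo: H.
The penult (syllable 5, gi) is light, so stress falls on the antepenult (syllable 4, su:d).
Stress on syllable 4: mi.gu.tra.ˈsu:d.gi.mo:.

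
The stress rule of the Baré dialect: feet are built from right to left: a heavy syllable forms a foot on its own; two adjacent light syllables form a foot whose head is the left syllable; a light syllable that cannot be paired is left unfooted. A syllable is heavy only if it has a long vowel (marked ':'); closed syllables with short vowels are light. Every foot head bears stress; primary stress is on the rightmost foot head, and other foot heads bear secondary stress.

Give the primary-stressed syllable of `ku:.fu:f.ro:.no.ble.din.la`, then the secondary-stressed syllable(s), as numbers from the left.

primary 6, secondary 1, 2, 3, 4

Weights: 1 ku: H, 2 fu:f H, 3 ro: H, 4 no L, 5 ble L, 6 din L, 7 la L.
Parse right to left (heavy = foot alone; LL = one foot; stranded L unfooted): (ˈku:) (ˈfu:f) (ˈro:) (ˈno.ble) (ˈdin.la).
Foot heads: 1, 2, 3, 4, 6.
Primary stress on the rightmost head = syllable 6.
Secondary stress on 1, 2, 3, 4: ˌku:.ˌfu:f.ˌro:.ˌno.ble.ˈdin.la.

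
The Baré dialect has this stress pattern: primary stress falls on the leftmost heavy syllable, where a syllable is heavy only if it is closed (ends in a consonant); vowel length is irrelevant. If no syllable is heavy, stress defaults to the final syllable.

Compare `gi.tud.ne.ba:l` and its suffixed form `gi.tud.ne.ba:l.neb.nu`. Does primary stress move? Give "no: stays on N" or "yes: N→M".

Base `gi.tud.ne.ba:l` (4 syllables):
  Weights: 1 gi L, 2 tud H, 3 ne L, 4 ba:l H.
  Heavy syllables in the domain: 2, 4. The leftmost is syllable 2 (tud).
  → primary stress on syllable 2.
Suffixed `gi.tud.ne.ba:l.neb.nu` (6 syllables):
  Weights: 1 gi L, 2 tud H, 3 ne L, 4 ba:l H, 5 neb H, 6 nu L.
  Heavy syllables in the domain: 2, 4, 5. The leftmost is syllable 2 (tud).
  → primary stress on syllable 2.

no: stays on 2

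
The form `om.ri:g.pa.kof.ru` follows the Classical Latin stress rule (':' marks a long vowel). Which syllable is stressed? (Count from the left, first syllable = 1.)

Classical Latin: stress the penult if heavy (long vowel or closed), else the antepenult.
Weights: 3 pa L, 4 kof H, 5 ru L.
The penult (syllable 4, kof) is heavy, so it takes stress.
Stress on syllable 4: om.ri:g.pa.ˈkof.ru.

4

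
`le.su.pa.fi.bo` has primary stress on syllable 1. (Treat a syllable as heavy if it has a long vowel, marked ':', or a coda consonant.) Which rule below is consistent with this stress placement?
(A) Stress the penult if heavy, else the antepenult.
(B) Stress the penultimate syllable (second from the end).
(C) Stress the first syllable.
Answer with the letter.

C

Rule A → syllable 3 (observed: 1).
Rule B → syllable 4 (observed: 1).
Rule C → syllable 1 ✓.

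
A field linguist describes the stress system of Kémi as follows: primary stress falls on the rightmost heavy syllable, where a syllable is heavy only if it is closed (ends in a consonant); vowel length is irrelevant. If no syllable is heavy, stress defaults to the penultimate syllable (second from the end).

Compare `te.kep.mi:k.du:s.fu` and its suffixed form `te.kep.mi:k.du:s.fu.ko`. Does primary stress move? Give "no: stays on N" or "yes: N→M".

no: stays on 4

Base `te.kep.mi:k.du:s.fu` (5 syllables):
  Weights: 1 te L, 2 kep H, 3 mi:k H, 4 du:s H, 5 fu L.
  Heavy syllables in the domain: 2, 3, 4. The rightmost is syllable 4 (du:s).
  → primary stress on syllable 4.
Suffixed `te.kep.mi:k.du:s.fu.ko` (6 syllables):
  Weights: 1 te L, 2 kep H, 3 mi:k H, 4 du:s H, 5 fu L, 6 ko L.
  Heavy syllables in the domain: 2, 3, 4. The rightmost is syllable 4 (du:s).
  → primary stress on syllable 4.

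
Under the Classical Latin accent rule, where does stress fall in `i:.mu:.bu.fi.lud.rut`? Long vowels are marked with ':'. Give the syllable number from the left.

Classical Latin: stress the penult if heavy (long vowel or closed), else the antepenult.
Weights: 4 fi L, 5 lud H, 6 rut H.
The penult (syllable 5, lud) is heavy, so it takes stress.
Stress on syllable 5: i:.mu:.bu.fi.ˈlud.rut.

5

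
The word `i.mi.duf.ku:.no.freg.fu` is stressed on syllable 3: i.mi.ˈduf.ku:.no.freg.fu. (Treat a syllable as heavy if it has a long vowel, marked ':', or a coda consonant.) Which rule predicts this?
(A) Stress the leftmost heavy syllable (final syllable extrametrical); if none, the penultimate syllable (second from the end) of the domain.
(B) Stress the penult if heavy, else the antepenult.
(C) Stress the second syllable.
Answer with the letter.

Rule A → syllable 3 ✓.
Rule B → syllable 6 (observed: 3).
Rule C → syllable 2 (observed: 3).

A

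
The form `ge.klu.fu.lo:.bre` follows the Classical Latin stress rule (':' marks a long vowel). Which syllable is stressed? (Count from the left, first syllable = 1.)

Classical Latin: stress the penult if heavy (long vowel or closed), else the antepenult.
Weights: 3 fu L, 4 lo: H, 5 bre L.
The penult (syllable 4, lo:) is heavy, so it takes stress.
Stress on syllable 4: ge.klu.fu.ˈlo:.bre.

4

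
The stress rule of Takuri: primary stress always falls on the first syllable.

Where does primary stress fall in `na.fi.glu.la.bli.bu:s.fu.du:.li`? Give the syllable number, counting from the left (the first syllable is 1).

1

The word has 9 syllables; the first syllable is syllable 1 (na).
Primary stress: syllable 1 → ˈna.fi.glu.la.bli.bu:s.fu.du:.li.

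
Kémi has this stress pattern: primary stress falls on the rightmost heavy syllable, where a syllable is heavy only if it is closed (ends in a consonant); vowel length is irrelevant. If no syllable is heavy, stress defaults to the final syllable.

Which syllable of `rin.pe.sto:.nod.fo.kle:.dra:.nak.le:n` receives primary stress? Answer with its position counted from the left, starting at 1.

9

Weights: 1 rin H, 2 pe L, 3 sto: L, 4 nod H, 5 fo L, 6 kle: L, 7 dra: L, 8 nak H, 9 le:n H.
Heavy syllables in the domain: 1, 4, 8, 9. The rightmost is syllable 9 (le:n).
Primary stress: syllable 9 → rin.pe.sto:.nod.fo.kle:.dra:.nak.ˈle:n.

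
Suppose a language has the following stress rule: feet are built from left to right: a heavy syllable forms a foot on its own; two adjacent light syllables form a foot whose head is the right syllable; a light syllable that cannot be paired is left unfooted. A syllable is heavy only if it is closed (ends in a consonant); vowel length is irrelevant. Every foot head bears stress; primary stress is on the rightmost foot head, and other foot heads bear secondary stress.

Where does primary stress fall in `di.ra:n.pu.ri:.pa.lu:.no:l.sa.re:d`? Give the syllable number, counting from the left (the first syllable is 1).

9

Weights: 1 di L, 2 ra:n H, 3 pu L, 4 ri: L, 5 pa L, 6 lu: L, 7 no:l H, 8 sa L, 9 re:d H.
Parse left to right (heavy = foot alone; LL = one foot; stranded L unfooted): di (ˈra:n) (pu.ˈri:) (pa.ˈlu:) (ˈno:l) sa (ˈre:d).
Foot heads: 2, 4, 6, 7, 9.
Primary stress on the rightmost head = syllable 9.
Primary stress: syllable 9 → di.ra:n.pu.ri:.pa.lu:.no:l.sa.ˈre:d.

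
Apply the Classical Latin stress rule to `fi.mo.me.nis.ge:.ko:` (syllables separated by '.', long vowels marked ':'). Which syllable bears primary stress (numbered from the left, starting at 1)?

Classical Latin: stress the penult if heavy (long vowel or closed), else the antepenult.
Weights: 4 nis H, 5 ge: H, 6 ko: H.
The penult (syllable 5, ge:) is heavy, so it takes stress.
Stress on syllable 5: fi.mo.me.nis.ˈge:.ko:.

5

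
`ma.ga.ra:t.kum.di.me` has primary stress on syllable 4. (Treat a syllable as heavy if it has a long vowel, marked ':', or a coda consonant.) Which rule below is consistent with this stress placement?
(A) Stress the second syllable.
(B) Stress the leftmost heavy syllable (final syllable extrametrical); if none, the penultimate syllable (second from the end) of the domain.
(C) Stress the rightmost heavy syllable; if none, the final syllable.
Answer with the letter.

C

Rule A → syllable 2 (observed: 4).
Rule B → syllable 3 (observed: 4).
Rule C → syllable 4 ✓.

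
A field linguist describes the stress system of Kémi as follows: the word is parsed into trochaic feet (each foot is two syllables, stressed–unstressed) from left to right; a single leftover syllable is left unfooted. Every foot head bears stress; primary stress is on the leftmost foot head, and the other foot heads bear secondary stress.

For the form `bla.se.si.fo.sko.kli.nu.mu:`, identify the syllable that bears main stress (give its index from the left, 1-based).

Parse left to right into trochaic (ˈσσ) feet: (ˈbla.se) (ˈsi.fo) (ˈsko.kli) (ˈnu.mu:).
Foot heads (stressed positions): 1, 3, 5, 7.
End Rule Leftmost: primary stress on the leftmost head = syllable 1.
Primary stress: syllable 1 → ˈbla.se.si.fo.sko.kli.nu.mu:.

1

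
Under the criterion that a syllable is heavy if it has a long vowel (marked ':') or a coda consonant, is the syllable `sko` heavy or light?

light

`sko`: short vowel, open (no coda). Short vowel, open → light.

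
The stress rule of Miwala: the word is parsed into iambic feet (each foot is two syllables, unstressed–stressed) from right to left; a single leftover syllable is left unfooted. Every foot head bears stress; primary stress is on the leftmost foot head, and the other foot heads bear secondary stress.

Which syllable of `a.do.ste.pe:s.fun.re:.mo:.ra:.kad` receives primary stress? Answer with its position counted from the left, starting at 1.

3

Parse right to left into iambic (σˈσ) feet: a (do.ˈste) (pe:s.ˈfun) (re:.ˈmo:) (ra:.ˈkad). Syllable 1 is left unfooted.
Foot heads (stressed positions): 3, 5, 7, 9.
End Rule Leftmost: primary stress on the leftmost head = syllable 3.
Primary stress: syllable 3 → a.do.ˈste.pe:s.fun.re:.mo:.ra:.kad.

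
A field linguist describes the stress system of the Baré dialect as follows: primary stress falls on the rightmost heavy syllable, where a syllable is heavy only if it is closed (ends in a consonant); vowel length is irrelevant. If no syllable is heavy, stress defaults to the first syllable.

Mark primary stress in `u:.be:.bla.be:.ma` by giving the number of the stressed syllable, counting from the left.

Weights: 1 u: L, 2 be: L, 3 bla L, 4 be: L, 5 ma L.
No heavy syllable in the domain; default to the first syllable = syllable 1.
Primary stress: syllable 1 → ˈu:.be:.bla.be:.ma.

1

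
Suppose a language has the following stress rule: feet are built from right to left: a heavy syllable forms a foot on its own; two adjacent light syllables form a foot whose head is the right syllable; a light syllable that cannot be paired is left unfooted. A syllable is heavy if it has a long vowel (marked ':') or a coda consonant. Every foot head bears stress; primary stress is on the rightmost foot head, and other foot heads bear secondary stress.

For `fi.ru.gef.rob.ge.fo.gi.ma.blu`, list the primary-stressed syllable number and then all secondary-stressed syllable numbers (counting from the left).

primary 9, secondary 2, 3, 4, 7

Weights: 1 fi L, 2 ru L, 3 gef H, 4 rob H, 5 ge L, 6 fo L, 7 gi L, 8 ma L, 9 blu L.
Parse right to left (heavy = foot alone; LL = one foot; stranded L unfooted): (fi.ˈru) (ˈgef) (ˈrob) ge (fo.ˈgi) (ma.ˈblu).
Foot heads: 2, 3, 4, 7, 9.
Primary stress on the rightmost head = syllable 9.
Secondary stress on 2, 3, 4, 7: fi.ˌru.ˌgef.ˌrob.ge.fo.ˌgi.ma.ˈblu.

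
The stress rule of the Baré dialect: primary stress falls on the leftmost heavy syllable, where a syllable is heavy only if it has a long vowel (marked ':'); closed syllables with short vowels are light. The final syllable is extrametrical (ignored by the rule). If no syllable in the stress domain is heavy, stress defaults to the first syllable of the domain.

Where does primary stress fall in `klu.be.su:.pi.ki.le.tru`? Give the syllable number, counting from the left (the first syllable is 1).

3

The final syllable (7, tru) is extrametrical; the stress domain is syllables 1–6.
Weights: 1 klu L, 2 be L, 3 su: H, 4 pi L, 5 ki L, 6 le L.
Heavy syllables in the domain: 3. The leftmost is syllable 3 (su:).
Primary stress: syllable 3 → klu.be.ˈsu:.pi.ki.le.tru.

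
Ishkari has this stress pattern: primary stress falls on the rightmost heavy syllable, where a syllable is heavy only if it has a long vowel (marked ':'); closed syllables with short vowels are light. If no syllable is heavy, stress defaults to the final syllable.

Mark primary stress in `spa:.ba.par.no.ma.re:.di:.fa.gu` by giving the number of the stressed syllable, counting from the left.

Weights: 1 spa: H, 2 ba L, 3 par L, 4 no L, 5 ma L, 6 re: H, 7 di: H, 8 fa L, 9 gu L.
Heavy syllables in the domain: 1, 6, 7. The rightmost is syllable 7 (di:).
Primary stress: syllable 7 → spa:.ba.par.no.ma.re:.ˈdi:.fa.gu.

7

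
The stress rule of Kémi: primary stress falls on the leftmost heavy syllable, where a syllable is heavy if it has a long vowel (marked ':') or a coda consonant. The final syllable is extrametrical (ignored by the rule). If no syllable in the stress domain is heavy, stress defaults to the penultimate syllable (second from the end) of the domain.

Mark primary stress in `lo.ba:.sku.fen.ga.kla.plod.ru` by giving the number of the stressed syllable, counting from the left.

The final syllable (8, ru) is extrametrical; the stress domain is syllables 1–7.
Weights: 1 lo L, 2 ba: H, 3 sku L, 4 fen H, 5 ga L, 6 kla L, 7 plod H.
Heavy syllables in the domain: 2, 4, 7. The leftmost is syllable 2 (ba:).
Primary stress: syllable 2 → lo.ˈba:.sku.fen.ga.kla.plod.ru.

2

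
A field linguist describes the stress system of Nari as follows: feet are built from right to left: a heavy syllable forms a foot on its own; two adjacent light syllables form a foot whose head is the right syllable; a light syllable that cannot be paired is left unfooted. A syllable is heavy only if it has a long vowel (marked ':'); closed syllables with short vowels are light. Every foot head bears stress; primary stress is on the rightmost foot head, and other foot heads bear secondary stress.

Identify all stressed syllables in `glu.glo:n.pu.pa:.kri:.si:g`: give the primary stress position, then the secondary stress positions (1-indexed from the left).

Weights: 1 glu L, 2 glo:n H, 3 pu L, 4 pa: H, 5 kri: H, 6 si:g H.
Parse right to left (heavy = foot alone; LL = one foot; stranded L unfooted): glu (ˈglo:n) pu (ˈpa:) (ˈkri:) (ˈsi:g).
Foot heads: 2, 4, 5, 6.
Primary stress on the rightmost head = syllable 6.
Secondary stress on 2, 4, 5: glu.ˌglo:n.pu.ˌpa:.ˌkri:.ˈsi:g.

primary 6, secondary 2, 4, 5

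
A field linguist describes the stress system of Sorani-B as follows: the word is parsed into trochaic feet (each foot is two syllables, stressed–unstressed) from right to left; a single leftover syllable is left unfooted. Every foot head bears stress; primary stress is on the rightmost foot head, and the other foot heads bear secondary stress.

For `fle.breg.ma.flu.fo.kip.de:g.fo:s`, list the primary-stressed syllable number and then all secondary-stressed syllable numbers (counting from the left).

primary 7, secondary 1, 3, 5

Parse right to left into trochaic (ˈσσ) feet: (ˈfle.breg) (ˈma.flu) (ˈfo.kip) (ˈde:g.fo:s).
Foot heads (stressed positions): 1, 3, 5, 7.
End Rule Rightmost: primary stress on the rightmost head = syllable 7.
Secondary stress on 1, 3, 5: ˌfle.breg.ˌma.flu.ˌfo.kip.ˈde:g.fo:s.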